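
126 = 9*14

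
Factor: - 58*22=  - 2^2*11^1*29^1  =  - 1276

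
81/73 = 1+8/73 = 1.11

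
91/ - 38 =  - 3 + 23/38 = -  2.39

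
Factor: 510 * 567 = 289170 = 2^1*3^5*5^1* 7^1*17^1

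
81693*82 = 6698826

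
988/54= 18 +8/27 =18.30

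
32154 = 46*699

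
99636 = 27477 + 72159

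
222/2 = 111= 111.00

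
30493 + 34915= 65408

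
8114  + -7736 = 378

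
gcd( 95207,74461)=1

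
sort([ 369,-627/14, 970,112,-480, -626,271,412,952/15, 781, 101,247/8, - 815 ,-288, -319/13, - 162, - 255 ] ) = [ - 815,- 626  ,-480, - 288,-255, - 162,-627/14, - 319/13,247/8, 952/15,101,112, 271 , 369,412,  781,970] 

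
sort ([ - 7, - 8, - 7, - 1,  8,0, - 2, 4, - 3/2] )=[ - 8,- 7, - 7,  -  2, - 3/2, - 1, 0,4, 8]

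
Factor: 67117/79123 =11^(-1 )*41^1*1637^1* 7193^( - 1)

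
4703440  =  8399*560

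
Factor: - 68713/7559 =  - 7559^( - 1) * 68713^1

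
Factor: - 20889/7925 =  -3^2*5^( - 2 )*11^1*211^1*317^( - 1 )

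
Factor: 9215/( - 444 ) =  - 2^( - 2 )  *3^(  -  1)*5^1  *19^1*37^( - 1)*97^1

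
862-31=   831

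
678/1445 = 678/1445 = 0.47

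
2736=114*24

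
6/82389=2/27463  =  0.00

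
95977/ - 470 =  - 95977/470= - 204.21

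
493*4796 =2364428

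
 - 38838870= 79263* ( - 490 ) 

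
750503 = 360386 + 390117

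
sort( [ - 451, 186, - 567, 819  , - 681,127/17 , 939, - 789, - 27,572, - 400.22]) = [-789, - 681, - 567, - 451, - 400.22, - 27 , 127/17, 186, 572, 819,939]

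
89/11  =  8 + 1/11=8.09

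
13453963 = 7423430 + 6030533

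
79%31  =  17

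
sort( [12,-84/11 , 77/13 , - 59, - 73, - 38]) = [ - 73, - 59, - 38,-84/11,77/13, 12 ] 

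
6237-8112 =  - 1875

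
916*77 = 70532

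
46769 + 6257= 53026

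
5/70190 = 1/14038 = 0.00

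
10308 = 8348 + 1960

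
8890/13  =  8890/13 =683.85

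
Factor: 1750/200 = 35/4 = 2^( - 2 )*5^1*7^1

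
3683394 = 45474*81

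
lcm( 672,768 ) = 5376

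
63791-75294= -11503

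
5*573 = 2865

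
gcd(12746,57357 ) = 6373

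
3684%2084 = 1600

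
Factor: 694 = 2^1*347^1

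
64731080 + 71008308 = 135739388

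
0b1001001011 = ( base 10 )587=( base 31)it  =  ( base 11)494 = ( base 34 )h9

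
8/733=8/733 = 0.01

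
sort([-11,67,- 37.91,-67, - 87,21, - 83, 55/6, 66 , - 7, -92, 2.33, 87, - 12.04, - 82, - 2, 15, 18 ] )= [-92, - 87, - 83, - 82, - 67, - 37.91,  -  12.04, - 11,  -  7, - 2, 2.33, 55/6, 15, 18, 21,66, 67, 87 ] 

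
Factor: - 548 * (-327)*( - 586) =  - 2^3*3^1*109^1 * 137^1 * 293^1   =  - 105008856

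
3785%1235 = 80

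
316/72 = 4+ 7/18=4.39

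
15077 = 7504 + 7573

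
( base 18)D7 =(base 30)81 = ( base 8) 361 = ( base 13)157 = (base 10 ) 241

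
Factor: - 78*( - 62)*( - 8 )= - 38688 = - 2^5* 3^1*13^1 *31^1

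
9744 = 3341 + 6403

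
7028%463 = 83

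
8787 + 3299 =12086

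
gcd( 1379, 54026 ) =7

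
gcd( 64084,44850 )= 2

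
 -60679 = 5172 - 65851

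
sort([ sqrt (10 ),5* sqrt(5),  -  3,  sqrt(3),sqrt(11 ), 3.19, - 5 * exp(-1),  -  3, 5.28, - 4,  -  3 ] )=[ - 4, - 3, - 3, - 3,-5*exp ( - 1),sqrt(3), sqrt (10),3.19, sqrt(11 ),5.28, 5*sqrt(5)]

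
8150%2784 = 2582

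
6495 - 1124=5371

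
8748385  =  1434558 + 7313827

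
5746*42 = 241332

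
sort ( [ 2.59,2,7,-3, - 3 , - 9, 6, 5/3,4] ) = [ - 9, -3, - 3, 5/3, 2,  2.59, 4, 6,7 ]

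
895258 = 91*9838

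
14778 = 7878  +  6900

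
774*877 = 678798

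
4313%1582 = 1149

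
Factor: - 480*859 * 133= - 54838560 = -2^5*3^1 *5^1*7^1*19^1 * 859^1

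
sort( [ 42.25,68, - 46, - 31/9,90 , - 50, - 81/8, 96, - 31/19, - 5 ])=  [ - 50, - 46, - 81/8,-5 ,-31/9,-31/19, 42.25,  68, 90,96 ] 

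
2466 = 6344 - 3878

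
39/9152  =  3/704 = 0.00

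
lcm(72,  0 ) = 0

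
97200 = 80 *1215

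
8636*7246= 62576456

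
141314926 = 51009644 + 90305282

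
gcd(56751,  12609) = 3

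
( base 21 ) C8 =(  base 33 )7T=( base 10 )260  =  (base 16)104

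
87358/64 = 1364 + 31/32 = 1364.97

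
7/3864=1/552=0.00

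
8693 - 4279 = 4414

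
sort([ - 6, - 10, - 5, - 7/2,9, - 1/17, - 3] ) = [ - 10, - 6,-5,- 7/2,- 3, - 1/17,9]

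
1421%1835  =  1421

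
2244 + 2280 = 4524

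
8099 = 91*89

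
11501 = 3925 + 7576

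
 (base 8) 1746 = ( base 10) 998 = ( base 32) v6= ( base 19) 2EA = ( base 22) 218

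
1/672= 1/672 = 0.00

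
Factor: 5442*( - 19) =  - 2^1*3^1*19^1 * 907^1=   - 103398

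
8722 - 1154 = 7568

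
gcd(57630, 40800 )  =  510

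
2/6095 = 2/6095  =  0.00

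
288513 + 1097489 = 1386002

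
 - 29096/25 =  - 29096/25 = - 1163.84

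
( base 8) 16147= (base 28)97j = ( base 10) 7271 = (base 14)2915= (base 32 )737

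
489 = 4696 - 4207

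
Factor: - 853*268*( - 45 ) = 10287180 = 2^2*3^2*5^1*67^1*853^1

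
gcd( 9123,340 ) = 1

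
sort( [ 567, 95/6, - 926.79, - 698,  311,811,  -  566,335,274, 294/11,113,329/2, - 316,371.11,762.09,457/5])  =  [ - 926.79, - 698,-566, - 316 , 95/6,  294/11,457/5,113, 329/2,274 , 311, 335,371.11, 567, 762.09, 811]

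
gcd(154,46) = 2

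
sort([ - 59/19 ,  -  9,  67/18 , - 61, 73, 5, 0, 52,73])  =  [ - 61 , - 9, - 59/19,0 , 67/18, 5,52,73, 73] 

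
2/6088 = 1/3044 =0.00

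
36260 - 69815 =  - 33555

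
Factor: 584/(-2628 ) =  - 2/9 = -2^1*3^( - 2) 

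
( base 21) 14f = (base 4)20130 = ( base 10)540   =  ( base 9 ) 660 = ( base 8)1034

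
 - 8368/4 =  - 2092 = - 2092.00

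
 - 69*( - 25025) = 1726725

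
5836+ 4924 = 10760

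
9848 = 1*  9848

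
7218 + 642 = 7860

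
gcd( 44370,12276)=18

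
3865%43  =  38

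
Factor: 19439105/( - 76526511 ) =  - 3^(  -  1 )*5^1*7^1*397^1*1399^1*25508837^(  -  1 )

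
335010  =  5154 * 65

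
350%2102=350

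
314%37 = 18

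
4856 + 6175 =11031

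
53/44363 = 53/44363 = 0.00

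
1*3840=3840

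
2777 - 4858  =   -2081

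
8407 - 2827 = 5580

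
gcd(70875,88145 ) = 5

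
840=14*60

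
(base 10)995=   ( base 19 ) 2E7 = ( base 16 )3E3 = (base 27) 19n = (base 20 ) 29F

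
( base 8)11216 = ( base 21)ag4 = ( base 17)g77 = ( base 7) 16564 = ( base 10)4750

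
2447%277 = 231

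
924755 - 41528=883227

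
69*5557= 383433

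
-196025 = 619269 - 815294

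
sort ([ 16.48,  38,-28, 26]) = [ - 28 , 16.48,26, 38 ]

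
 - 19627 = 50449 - 70076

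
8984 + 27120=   36104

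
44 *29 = 1276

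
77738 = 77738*1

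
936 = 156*6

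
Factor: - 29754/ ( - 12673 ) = 2^1*3^3 * 23^( - 1 ) = 54/23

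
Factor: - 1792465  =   -5^1*37^1*9689^1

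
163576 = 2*81788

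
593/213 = 593/213 = 2.78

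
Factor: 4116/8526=14/29 = 2^1*7^1 *29^( - 1 )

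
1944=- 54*( - 36 ) 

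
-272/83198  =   - 1 + 2439/2447 = - 0.00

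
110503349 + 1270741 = 111774090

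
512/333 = 512/333 = 1.54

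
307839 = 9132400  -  8824561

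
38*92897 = 3530086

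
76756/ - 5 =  - 15352 + 4/5 =- 15351.20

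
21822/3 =7274= 7274.00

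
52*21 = 1092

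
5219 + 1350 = 6569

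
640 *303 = 193920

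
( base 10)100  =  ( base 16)64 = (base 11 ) 91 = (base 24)44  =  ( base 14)72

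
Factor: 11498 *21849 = 251219802 = 2^1*3^1*5749^1*7283^1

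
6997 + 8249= 15246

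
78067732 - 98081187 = -20013455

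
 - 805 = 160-965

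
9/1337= 9/1337 = 0.01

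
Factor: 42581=7^2*11^1  *79^1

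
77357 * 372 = 28776804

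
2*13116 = 26232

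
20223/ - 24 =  - 6741/8 = - 842.62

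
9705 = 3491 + 6214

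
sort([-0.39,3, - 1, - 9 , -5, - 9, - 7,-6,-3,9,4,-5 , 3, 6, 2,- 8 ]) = [ -9,-9,-8, - 7 , - 6, - 5, - 5,-3, - 1, - 0.39,2, 3, 3,4,  6,9]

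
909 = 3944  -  3035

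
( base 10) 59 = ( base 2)111011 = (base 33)1Q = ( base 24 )2b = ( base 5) 214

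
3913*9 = 35217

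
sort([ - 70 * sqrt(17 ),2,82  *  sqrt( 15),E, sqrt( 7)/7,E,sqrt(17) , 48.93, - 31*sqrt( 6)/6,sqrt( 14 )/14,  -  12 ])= [  -  70 *sqrt( 17 ) ,-31*sqrt( 6) /6,-12, sqrt( 14) /14, sqrt( 7)/7,  2,E,E,sqrt( 17),48.93,82 * sqrt (15) ] 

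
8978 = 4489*2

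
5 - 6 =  - 1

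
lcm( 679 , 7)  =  679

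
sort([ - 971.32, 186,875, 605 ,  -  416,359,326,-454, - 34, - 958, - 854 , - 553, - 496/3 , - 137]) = [-971.32 , - 958,  -  854, - 553,  -  454, - 416 ,-496/3, - 137, - 34, 186, 326, 359,605,875] 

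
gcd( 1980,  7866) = 18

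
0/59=0 =0.00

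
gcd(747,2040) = 3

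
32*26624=851968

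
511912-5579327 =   -  5067415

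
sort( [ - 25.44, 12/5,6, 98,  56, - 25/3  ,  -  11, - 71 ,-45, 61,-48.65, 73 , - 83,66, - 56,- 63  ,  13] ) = [ - 83,-71, - 63, - 56, - 48.65,-45,  -  25.44, - 11,  -  25/3, 12/5, 6, 13 , 56 , 61, 66 , 73 , 98]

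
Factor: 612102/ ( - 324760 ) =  - 867/460 = - 2^(  -  2 )*3^1 * 5^( - 1)*17^2*23^( - 1)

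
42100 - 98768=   -  56668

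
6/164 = 3/82 = 0.04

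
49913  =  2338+47575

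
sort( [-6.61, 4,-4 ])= [ - 6.61, - 4, 4]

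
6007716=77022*78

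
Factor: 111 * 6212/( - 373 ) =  - 689532/373 = - 2^2 * 3^1*37^1*373^( - 1)*1553^1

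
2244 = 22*102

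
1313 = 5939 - 4626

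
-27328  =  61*( - 448 ) 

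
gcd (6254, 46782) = 2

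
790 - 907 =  - 117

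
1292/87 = 14 + 74/87=14.85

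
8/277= 8/277 = 0.03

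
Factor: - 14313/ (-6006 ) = 2^( - 1 ) *7^(  -  1)*11^ ( - 1 )*367^1 = 367/154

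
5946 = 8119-2173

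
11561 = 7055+4506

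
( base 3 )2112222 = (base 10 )1862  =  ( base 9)2488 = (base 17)679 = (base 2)11101000110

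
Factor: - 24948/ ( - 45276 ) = 27/49  =  3^3 * 7^( - 2 )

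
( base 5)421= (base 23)4j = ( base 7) 216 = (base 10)111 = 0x6F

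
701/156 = 4+ 77/156 = 4.49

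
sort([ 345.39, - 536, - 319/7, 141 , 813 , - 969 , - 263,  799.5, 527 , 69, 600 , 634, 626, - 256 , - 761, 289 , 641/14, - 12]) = [ - 969, - 761, - 536,  -  263 , - 256 , - 319/7, - 12, 641/14 , 69,  141,289, 345.39 , 527, 600,626, 634, 799.5,  813] 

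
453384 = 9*50376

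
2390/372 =6 + 79/186=6.42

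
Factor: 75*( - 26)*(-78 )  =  152100  =  2^2*3^2 * 5^2* 13^2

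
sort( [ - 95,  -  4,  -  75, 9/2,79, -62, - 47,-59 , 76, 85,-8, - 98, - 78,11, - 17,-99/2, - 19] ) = [  -  98, - 95,  -  78 ,-75, - 62, - 59 ,-99/2, - 47,  -  19,-17, -8, - 4,9/2, 11, 76, 79, 85]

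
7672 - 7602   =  70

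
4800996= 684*7019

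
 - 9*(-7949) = 71541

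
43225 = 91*475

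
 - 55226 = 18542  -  73768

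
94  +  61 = 155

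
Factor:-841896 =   -  2^3*3^2  *11^1*1063^1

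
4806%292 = 134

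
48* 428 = 20544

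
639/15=42+ 3/5 = 42.60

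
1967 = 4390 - 2423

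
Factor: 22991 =83^1 * 277^1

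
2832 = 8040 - 5208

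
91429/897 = 101 + 64/69 =101.93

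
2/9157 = 2/9157 = 0.00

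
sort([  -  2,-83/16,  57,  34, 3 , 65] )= [ - 83/16,  -  2,3,34,57,  65 ]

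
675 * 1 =675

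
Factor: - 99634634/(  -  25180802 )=49817317/12590401  =  11^1*73^1 * 62039^1*12590401^(  -  1 )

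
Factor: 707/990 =2^ ( - 1)*3^( - 2)*5^( - 1 )*7^1*11^( -1 )*101^1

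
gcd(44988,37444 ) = 92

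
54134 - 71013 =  - 16879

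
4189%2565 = 1624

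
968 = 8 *121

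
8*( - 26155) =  - 209240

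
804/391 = 2 + 22/391 = 2.06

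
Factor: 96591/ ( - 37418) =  - 2^(-1) * 3^1*11^1 * 53^(-1)* 353^(-1)*2927^1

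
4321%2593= 1728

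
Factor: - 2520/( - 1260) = 2= 2^1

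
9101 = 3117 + 5984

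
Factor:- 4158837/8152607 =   -  3^3 * 23^1*37^1*181^1*1051^ (-1) * 7757^( - 1) 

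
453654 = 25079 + 428575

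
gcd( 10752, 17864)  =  56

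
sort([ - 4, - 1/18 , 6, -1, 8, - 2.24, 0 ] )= [ - 4 , - 2.24, - 1, - 1/18,0 , 6 , 8 ] 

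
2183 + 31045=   33228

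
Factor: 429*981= 420849 = 3^3*11^1*13^1 * 109^1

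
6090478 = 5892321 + 198157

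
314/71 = 314/71 = 4.42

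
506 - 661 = - 155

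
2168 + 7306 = 9474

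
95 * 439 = 41705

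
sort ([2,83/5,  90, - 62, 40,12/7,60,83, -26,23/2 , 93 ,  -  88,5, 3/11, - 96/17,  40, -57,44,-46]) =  [ - 88, - 62, - 57, - 46, - 26, - 96/17,3/11,12/7,2,5,23/2,83/5,40,40,44,60, 83,90, 93 ] 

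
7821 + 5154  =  12975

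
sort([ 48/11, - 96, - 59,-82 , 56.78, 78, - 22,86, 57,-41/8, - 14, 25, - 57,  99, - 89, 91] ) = [ - 96, - 89, - 82, - 59, - 57 , -22, - 14, - 41/8,48/11, 25,56.78, 57,78  ,  86,  91 , 99 ] 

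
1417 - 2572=  -  1155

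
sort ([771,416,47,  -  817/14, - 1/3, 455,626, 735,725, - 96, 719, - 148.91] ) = [ - 148.91 , - 96, - 817/14, - 1/3 , 47 , 416,455, 626 , 719,725,  735,771]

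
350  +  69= 419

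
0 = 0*66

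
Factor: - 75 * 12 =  - 2^2  *3^2*5^2 = - 900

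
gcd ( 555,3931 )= 1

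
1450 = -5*( - 290) 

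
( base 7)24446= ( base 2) 1100100000100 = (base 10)6404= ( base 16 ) 1904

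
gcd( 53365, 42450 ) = 5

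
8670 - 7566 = 1104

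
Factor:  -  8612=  - 2^2 * 2153^1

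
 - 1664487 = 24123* (-69 ) 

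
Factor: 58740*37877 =2^2*3^1*5^1 * 7^2*11^1  *89^1*773^1 = 2224894980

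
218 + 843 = 1061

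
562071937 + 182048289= 744120226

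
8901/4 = 2225 + 1/4 =2225.25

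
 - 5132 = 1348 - 6480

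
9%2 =1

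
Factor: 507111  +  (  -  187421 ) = 319690  =  2^1*5^1*7^1*4567^1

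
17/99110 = 1/5830= 0.00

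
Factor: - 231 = -3^1*7^1*11^1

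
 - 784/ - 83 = 784/83= 9.45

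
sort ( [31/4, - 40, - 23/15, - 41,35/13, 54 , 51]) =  [ - 41,-40, -23/15 , 35/13, 31/4,51,54] 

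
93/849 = 31/283 = 0.11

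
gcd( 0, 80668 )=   80668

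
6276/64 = 98 + 1/16 = 98.06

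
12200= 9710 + 2490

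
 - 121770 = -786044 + 664274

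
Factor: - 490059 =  - 3^2*17^1*3203^1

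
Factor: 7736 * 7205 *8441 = 470483445080 = 2^3*5^1*11^1*23^1 * 131^1*367^1*967^1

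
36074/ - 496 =  -  73 + 67/248= -72.73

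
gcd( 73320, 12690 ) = 1410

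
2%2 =0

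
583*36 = 20988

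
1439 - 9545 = - 8106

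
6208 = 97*64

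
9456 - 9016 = 440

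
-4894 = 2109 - 7003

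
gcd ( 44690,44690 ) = 44690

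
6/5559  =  2/1853= 0.00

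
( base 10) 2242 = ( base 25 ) 3EH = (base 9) 3061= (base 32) 262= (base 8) 4302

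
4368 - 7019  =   - 2651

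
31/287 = 31/287 = 0.11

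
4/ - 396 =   -  1/99 =-0.01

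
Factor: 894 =2^1 * 3^1*149^1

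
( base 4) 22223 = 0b1010101011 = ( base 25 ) 128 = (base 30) MN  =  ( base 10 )683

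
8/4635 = 8/4635 = 0.00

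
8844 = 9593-749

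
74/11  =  74/11 = 6.73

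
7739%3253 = 1233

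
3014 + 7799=10813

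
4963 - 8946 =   -  3983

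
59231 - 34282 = 24949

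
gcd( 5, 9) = 1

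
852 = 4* 213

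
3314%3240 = 74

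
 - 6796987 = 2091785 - 8888772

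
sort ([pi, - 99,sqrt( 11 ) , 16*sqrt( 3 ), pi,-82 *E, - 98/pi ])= [-82 * E, - 99,  -  98/pi , pi, pi, sqrt(11 ), 16*sqrt(3)] 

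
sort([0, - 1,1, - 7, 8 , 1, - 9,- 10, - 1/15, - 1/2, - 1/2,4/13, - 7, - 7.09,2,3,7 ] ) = [-10, - 9 ,-7.09, - 7, - 7, - 1 ,  -  1/2, - 1/2, -1/15, 0,4/13,1,  1, 2,3 , 7, 8]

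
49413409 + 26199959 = 75613368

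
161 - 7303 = - 7142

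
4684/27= 4684/27   =  173.48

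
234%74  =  12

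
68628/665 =516/5= 103.20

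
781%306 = 169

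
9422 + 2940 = 12362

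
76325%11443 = 7667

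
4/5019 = 4/5019 = 0.00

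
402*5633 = 2264466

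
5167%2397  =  373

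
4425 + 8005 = 12430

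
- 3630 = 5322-8952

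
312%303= 9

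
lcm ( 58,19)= 1102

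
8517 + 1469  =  9986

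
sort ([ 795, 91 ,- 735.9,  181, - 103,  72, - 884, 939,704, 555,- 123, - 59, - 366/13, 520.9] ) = [ - 884, - 735.9, - 123,-103, - 59, - 366/13, 72,91 , 181, 520.9,555,704, 795,939 ] 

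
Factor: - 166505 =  - 5^1*33301^1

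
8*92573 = 740584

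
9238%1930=1518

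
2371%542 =203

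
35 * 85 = 2975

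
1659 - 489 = 1170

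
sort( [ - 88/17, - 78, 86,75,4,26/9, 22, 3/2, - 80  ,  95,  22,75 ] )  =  [-80, -78, - 88/17,3/2, 26/9,4,  22,22,75,75,  86,95]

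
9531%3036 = 423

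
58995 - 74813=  - 15818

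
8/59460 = 2/14865 = 0.00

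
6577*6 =39462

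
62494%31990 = 30504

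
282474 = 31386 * 9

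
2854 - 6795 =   -  3941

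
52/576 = 13/144= 0.09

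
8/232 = 1/29 = 0.03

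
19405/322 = 60+ 85/322  =  60.26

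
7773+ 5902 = 13675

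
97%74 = 23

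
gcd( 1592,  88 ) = 8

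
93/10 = 9+3/10 =9.30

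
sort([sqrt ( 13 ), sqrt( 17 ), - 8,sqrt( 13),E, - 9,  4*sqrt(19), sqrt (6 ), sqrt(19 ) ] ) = [ -9, - 8, sqrt(6),E,sqrt( 13 ),sqrt( 13),sqrt( 17) , sqrt( 19),4*sqrt ( 19 ) ]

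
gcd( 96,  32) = 32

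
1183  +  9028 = 10211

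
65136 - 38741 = 26395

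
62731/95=660+31/95 = 660.33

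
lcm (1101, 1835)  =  5505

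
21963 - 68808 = -46845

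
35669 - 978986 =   -  943317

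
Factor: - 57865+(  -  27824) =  - 3^2*9521^1  =  - 85689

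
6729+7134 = 13863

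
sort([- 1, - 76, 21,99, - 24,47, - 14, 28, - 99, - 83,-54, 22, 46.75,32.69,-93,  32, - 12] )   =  [ - 99, - 93, - 83, - 76, - 54,  -  24, - 14,-12, - 1 , 21,22,28, 32, 32.69,46.75, 47,99 ] 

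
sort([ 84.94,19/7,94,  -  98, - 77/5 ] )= [ - 98, -77/5,19/7,  84.94,94 ] 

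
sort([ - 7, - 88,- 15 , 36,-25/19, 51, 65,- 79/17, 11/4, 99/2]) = [- 88, - 15,-7, - 79/17, - 25/19 , 11/4,36,99/2, 51, 65 ]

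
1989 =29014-27025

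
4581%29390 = 4581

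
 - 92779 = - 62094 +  - 30685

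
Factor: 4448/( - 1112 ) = -4 =- 2^2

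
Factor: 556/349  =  2^2*139^1* 349^( - 1 ) 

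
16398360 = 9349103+7049257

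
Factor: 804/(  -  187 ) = -2^2*3^1*11^( - 1)*17^(-1)*67^1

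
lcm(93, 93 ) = 93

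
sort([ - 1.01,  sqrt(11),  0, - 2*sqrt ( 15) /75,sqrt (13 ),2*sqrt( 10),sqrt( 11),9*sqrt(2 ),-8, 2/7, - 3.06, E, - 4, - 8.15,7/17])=[ - 8.15, - 8,-4,-3.06, - 1.01 , - 2*sqrt( 15) /75,0, 2/7, 7/17,E, sqrt(11 ),sqrt(11 ) , sqrt (13),2*sqrt( 10 ),9*sqrt(2) ]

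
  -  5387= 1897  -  7284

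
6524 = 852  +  5672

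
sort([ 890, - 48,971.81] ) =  [ - 48, 890,971.81 ] 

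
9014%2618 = 1160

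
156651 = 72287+84364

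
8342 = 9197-855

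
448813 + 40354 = 489167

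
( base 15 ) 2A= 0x28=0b101000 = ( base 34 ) 16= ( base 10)40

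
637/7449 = 49/573 = 0.09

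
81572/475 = 171+347/475 =171.73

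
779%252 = 23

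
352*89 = 31328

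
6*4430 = 26580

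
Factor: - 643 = - 643^1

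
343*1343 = 460649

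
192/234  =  32/39 = 0.82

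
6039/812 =7 + 355/812 = 7.44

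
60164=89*676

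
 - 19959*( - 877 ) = 17504043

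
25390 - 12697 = 12693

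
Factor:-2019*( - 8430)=17020170= 2^1 * 3^2*5^1*281^1*673^1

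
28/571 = 28/571 = 0.05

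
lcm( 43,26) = 1118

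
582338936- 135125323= 447213613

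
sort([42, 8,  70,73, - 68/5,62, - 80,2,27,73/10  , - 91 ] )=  [- 91,  -  80,  -  68/5,2, 73/10,8, 27,  42,62,70 , 73] 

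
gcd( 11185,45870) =5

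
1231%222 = 121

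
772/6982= 386/3491 = 0.11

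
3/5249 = 3/5249 = 0.00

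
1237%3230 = 1237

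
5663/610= 5663/610 = 9.28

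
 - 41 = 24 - 65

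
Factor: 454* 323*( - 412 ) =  -2^3*17^1*19^1* 103^1*227^1 = -60416504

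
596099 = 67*8897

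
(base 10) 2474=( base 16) 9aa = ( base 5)34344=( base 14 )C8A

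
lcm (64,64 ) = 64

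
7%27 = 7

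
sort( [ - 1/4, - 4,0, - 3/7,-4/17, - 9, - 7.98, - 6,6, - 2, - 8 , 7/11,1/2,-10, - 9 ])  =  [-10,- 9, - 9, - 8, - 7.98, - 6, - 4, - 2,- 3/7 , - 1/4, -4/17,0,1/2,7/11,6]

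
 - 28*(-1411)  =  39508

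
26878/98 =13439/49=274.27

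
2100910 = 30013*70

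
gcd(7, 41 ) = 1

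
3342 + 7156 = 10498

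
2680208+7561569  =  10241777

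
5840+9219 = 15059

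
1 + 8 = 9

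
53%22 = 9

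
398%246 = 152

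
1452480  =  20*72624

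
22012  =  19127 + 2885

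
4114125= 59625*69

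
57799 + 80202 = 138001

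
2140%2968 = 2140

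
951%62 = 21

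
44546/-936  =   - 48+191/468 = - 47.59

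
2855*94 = 268370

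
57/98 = 57/98 =0.58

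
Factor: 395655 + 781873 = 2^3*11^1 *13381^1 = 1177528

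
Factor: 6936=2^3*3^1 * 17^2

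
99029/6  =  99029/6 = 16504.83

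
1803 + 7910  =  9713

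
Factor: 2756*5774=2^3 * 13^1*53^1 * 2887^1  =  15913144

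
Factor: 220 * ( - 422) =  - 92840 = - 2^3*5^1*11^1*211^1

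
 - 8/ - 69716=2/17429 = 0.00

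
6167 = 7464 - 1297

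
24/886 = 12/443 = 0.03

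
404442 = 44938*9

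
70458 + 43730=114188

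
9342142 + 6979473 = 16321615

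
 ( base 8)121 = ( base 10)81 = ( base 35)2b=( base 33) 2f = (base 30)2l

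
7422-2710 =4712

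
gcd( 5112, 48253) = 1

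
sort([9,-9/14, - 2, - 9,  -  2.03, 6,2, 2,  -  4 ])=[ - 9, - 4, - 2.03, - 2,-9/14 , 2, 2, 6, 9]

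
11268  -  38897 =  - 27629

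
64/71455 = 64/71455 = 0.00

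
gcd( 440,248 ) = 8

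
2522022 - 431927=2090095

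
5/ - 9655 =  - 1  +  1930/1931 =- 0.00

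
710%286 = 138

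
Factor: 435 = 3^1*5^1*29^1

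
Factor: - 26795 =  - 5^1*23^1*233^1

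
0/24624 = 0 = 0.00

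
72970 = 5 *14594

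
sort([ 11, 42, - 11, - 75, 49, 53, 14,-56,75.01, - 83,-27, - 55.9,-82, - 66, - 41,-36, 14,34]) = [ - 83, - 82,-75,-66, - 56, - 55.9, - 41,-36 , - 27,  -  11, 11, 14,14, 34,  42,49, 53,75.01 ]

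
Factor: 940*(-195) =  - 183300=-2^2*3^1*5^2 *13^1  *  47^1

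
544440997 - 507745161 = 36695836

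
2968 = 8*371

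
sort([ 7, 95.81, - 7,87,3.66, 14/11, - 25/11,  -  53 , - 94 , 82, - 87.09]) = [ - 94,-87.09, - 53, - 7, -25/11,14/11, 3.66, 7, 82,87, 95.81]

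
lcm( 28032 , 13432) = 644736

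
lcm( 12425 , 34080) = 1192800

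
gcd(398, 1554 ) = 2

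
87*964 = 83868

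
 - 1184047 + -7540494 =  - 8724541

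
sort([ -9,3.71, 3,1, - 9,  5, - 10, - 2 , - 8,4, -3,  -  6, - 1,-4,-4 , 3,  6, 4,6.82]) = [  -  10,-9,-9, - 8,-6, - 4,-4,  -  3, - 2, - 1, 1, 3,3,3.71,4,4, 5,6,6.82]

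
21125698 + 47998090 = 69123788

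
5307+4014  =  9321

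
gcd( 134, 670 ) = 134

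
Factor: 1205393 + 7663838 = 7^1*199^1 * 6367^1= 8869231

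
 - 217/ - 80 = 2 + 57/80 = 2.71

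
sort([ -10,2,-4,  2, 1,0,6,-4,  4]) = [ - 10,-4, - 4,0, 1,2,  2,4, 6 ]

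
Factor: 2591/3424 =2^ ( - 5) * 107^ ( - 1 )*2591^1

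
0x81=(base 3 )11210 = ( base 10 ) 129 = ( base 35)3o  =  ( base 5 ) 1004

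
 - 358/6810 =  -179/3405= -  0.05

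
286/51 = 5 + 31/51 = 5.61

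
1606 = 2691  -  1085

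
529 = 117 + 412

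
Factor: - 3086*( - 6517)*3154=2^2*7^3*19^2*83^1*1543^1= 63431551148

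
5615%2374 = 867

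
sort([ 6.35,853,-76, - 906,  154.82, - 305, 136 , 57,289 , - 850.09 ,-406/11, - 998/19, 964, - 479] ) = [ - 906, - 850.09, - 479 , - 305,  -  76, - 998/19,-406/11,  6.35,57, 136,154.82,289,853, 964 ]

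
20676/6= 3446= 3446.00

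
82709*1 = 82709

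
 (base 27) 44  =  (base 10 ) 112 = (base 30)3m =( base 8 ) 160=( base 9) 134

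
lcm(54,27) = 54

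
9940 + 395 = 10335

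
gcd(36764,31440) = 4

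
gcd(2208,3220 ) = 92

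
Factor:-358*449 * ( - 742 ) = 2^2*7^1*53^1 *179^1*449^1 = 119270564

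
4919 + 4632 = 9551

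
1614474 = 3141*514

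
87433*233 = 20371889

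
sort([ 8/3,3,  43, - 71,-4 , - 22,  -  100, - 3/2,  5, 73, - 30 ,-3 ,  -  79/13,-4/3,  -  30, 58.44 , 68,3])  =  [ - 100, - 71 , - 30, - 30, - 22, - 79/13, - 4, - 3,-3/2, - 4/3,8/3, 3,3, 5, 43, 58.44, 68,73]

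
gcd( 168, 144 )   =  24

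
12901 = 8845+4056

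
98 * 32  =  3136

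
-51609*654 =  - 33752286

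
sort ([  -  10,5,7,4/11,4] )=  [ - 10,4/11,4,5, 7]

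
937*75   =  70275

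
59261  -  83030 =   -  23769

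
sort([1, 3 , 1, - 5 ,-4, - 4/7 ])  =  [-5, - 4, -4/7,1, 1, 3]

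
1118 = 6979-5861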